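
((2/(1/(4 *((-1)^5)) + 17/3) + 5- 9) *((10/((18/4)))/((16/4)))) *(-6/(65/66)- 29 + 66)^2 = -952515116/494325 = -1926.90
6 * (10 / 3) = 20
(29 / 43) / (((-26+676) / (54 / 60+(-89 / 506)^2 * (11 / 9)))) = 28486207 / 29275389000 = 0.00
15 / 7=2.14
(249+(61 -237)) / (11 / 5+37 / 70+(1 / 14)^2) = 71540 / 2679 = 26.70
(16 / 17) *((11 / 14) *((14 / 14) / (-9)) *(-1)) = 88 / 1071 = 0.08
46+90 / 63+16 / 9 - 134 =-5342 / 63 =-84.79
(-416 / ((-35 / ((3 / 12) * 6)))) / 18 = 104 / 105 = 0.99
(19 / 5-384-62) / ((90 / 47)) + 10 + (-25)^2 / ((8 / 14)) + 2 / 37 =9688939 / 11100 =872.88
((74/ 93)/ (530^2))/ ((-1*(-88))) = 37/ 1149442800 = 0.00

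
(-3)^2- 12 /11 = 87 /11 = 7.91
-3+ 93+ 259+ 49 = 398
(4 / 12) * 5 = 5 / 3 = 1.67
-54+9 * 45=351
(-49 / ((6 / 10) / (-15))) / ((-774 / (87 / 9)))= -35525 / 2322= -15.30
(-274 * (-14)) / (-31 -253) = -959 / 71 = -13.51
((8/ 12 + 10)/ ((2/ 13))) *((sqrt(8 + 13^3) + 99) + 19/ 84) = 1456 *sqrt(5) + 433420/ 63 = 10135.40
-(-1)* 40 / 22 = 20 / 11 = 1.82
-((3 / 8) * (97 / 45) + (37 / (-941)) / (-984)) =-623757 / 771620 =-0.81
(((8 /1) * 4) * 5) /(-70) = -16 /7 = -2.29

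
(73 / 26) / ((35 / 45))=657 / 182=3.61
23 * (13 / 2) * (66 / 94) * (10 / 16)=49335 / 752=65.61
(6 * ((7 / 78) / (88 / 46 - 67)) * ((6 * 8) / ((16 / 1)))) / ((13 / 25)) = -4025 / 84331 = -0.05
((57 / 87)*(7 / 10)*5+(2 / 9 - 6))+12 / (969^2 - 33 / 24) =-13663690351 / 3921095394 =-3.48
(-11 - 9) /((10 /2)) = -4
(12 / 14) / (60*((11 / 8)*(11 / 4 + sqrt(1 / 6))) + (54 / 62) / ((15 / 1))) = 697864560 / 180693465421 - 42284000*sqrt(6) / 180693465421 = 0.00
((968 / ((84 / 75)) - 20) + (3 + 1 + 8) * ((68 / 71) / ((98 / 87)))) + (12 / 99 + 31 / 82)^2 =21774238652255 / 25474754844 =854.74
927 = 927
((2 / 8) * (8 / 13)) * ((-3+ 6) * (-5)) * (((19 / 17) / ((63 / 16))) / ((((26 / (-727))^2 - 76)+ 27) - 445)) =160672816 / 121173098865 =0.00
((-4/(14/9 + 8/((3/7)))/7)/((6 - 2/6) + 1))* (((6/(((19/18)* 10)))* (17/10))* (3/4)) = -37179/12103000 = -0.00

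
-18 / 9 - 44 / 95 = -234 / 95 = -2.46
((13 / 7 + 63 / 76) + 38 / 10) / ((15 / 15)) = 6.49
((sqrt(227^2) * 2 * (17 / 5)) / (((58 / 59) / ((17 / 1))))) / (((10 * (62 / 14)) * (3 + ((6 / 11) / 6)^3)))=36062165909 / 179530300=200.87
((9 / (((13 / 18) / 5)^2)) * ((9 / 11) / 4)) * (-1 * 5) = -820125 / 1859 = -441.16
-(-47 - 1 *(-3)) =44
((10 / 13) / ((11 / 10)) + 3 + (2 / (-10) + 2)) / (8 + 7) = 3932 / 10725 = 0.37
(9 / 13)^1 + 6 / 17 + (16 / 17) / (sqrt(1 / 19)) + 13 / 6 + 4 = 16 *sqrt(19) / 17 + 9563 / 1326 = 11.31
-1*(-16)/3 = 16/3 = 5.33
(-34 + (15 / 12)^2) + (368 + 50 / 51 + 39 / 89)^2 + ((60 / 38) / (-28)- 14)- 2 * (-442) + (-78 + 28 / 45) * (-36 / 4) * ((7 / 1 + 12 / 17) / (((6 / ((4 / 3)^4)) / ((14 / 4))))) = 871238424495614171 / 5918692232880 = 147201.17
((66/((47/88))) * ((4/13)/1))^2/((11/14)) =686923776/373321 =1840.04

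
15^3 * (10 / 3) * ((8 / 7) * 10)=900000 / 7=128571.43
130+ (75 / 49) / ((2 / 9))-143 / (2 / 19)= -59859 / 49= -1221.61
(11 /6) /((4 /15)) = 55 /8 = 6.88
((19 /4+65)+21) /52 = 363 /208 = 1.75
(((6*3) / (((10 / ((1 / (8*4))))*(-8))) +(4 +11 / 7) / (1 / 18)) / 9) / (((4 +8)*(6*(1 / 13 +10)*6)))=1297829 / 507064320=0.00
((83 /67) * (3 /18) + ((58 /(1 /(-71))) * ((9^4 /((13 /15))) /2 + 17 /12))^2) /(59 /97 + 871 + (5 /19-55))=182668199274421593296647 /613681508232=297659611417.47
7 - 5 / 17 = 114 / 17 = 6.71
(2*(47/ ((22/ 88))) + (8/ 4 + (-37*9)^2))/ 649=111267/ 649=171.44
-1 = -1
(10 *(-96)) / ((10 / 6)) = -576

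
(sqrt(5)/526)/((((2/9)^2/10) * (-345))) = -27 * sqrt(5)/24196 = -0.00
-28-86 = -114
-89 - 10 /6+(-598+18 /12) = -4123 /6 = -687.17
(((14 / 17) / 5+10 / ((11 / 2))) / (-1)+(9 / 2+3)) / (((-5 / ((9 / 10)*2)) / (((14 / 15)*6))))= -1299942 / 116875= -11.12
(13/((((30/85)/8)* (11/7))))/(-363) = -0.52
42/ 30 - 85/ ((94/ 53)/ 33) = -742667/ 470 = -1580.14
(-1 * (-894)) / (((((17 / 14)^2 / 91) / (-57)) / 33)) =-29993267304 / 289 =-103782931.85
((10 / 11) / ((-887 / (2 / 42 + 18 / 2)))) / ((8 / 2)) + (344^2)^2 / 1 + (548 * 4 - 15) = 2869256918624006 / 204897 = 14003411073.00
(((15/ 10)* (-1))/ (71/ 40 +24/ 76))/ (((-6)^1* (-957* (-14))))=0.00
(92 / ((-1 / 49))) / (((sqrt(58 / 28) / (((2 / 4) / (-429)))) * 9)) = 2254 * sqrt(406) / 111969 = 0.41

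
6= 6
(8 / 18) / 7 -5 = -311 / 63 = -4.94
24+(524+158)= 706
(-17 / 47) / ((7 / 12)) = -204 / 329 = -0.62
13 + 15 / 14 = 197 / 14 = 14.07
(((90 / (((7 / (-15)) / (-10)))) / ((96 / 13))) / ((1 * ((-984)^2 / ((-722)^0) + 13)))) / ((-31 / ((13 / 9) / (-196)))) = 0.00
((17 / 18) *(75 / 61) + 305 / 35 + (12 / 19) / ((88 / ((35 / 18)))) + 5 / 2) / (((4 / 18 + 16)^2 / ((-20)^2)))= 8955935775 / 475575947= 18.83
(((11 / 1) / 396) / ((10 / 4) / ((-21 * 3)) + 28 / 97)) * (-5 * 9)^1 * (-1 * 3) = 91665 / 6086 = 15.06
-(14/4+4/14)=-53/14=-3.79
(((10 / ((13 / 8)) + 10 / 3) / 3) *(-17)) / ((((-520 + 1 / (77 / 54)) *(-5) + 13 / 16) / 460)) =-3564668800 / 374386077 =-9.52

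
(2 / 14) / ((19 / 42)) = 0.32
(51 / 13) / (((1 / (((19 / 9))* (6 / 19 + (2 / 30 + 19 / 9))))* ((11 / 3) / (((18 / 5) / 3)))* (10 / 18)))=16728 / 1375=12.17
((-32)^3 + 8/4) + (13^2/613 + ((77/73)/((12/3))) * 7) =-5864603181/178996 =-32763.88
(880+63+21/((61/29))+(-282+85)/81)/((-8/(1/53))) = -4696675/2094984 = -2.24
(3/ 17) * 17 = 3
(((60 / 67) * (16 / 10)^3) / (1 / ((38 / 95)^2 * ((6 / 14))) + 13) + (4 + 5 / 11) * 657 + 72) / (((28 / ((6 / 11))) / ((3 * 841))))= 138425805102177 / 939195950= 147387.57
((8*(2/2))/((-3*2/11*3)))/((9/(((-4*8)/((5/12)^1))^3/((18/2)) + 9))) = 92258188/3375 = 27335.76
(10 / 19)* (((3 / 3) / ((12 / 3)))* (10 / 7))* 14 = 50 / 19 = 2.63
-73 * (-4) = 292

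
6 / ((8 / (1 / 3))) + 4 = 17 / 4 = 4.25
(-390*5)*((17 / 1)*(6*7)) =-1392300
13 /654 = 0.02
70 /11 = 6.36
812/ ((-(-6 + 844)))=-406/ 419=-0.97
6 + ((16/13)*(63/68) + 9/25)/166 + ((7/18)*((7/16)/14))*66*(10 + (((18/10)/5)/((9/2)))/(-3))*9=286165613/3668600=78.00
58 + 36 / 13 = 790 / 13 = 60.77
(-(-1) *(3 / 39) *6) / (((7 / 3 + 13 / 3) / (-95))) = -171 / 26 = -6.58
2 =2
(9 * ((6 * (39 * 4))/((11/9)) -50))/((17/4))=283464/187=1515.85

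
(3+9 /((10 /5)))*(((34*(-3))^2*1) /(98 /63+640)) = 121.63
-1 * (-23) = 23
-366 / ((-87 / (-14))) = -1708 / 29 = -58.90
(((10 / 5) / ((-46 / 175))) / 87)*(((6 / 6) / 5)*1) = -35 / 2001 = -0.02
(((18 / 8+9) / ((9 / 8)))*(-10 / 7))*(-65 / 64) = 1625 / 112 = 14.51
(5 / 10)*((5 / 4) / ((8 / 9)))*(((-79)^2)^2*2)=1752753645 / 32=54773551.41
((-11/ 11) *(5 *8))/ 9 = -40/ 9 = -4.44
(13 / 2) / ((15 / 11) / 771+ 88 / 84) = 771771 / 124598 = 6.19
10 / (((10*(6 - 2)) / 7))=7 / 4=1.75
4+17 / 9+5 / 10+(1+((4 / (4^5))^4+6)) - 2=440234147849 / 38654705664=11.39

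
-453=-453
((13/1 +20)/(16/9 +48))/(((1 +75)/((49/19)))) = 2079/92416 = 0.02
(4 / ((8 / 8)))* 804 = 3216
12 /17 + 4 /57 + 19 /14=28939 /13566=2.13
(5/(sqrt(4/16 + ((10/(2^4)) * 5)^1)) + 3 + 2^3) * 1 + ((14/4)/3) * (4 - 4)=10 * sqrt(6)/9 + 11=13.72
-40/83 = -0.48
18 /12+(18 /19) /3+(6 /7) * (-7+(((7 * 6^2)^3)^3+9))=3512837638572247351299.53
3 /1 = 3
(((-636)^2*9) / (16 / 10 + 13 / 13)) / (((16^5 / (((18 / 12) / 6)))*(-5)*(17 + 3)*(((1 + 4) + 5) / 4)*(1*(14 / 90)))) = -2047761 / 238551040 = -0.01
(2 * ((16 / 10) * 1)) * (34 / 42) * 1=272 / 105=2.59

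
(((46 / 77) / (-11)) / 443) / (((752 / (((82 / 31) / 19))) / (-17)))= 16031 / 41548971772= 0.00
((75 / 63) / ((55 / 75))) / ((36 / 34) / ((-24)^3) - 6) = -0.27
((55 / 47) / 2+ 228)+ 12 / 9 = 229.92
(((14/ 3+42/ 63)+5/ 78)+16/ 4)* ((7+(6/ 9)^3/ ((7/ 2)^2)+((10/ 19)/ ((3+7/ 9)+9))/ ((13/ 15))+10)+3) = 55289553023/ 293122557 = 188.62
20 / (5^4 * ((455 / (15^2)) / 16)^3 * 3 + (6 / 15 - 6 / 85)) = 1692057600 / 348136859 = 4.86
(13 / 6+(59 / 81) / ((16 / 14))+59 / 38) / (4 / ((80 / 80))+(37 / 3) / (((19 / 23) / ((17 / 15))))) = 268195 / 1287864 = 0.21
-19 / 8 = -2.38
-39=-39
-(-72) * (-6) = -432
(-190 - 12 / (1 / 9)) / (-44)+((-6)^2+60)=2261 / 22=102.77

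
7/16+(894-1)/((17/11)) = 157287/272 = 578.26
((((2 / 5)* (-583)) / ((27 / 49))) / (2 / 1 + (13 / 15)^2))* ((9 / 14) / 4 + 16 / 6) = -9692375 / 22284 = -434.95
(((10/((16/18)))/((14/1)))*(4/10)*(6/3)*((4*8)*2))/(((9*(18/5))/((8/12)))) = 0.85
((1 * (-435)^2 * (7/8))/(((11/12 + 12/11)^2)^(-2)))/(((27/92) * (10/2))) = 3338684430878125/1821574656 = 1832856.22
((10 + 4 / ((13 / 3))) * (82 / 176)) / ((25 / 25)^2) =5.09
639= 639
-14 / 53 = -0.26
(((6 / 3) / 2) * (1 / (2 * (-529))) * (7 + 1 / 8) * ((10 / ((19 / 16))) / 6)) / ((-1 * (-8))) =-5 / 4232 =-0.00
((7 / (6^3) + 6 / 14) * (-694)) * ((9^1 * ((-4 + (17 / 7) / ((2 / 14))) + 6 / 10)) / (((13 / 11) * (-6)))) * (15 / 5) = 45227633 / 2730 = 16566.90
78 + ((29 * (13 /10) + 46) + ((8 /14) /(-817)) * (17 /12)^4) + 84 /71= 1714280770301 /10524790080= 162.88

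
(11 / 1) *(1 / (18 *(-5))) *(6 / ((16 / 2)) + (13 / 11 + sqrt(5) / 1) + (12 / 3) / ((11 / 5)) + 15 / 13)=-187 / 312 - 11 *sqrt(5) / 90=-0.87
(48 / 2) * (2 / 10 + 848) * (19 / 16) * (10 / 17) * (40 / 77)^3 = 15471168000 / 7761061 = 1993.43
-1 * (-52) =52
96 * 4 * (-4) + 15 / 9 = -4603 / 3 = -1534.33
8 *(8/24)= 8/3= 2.67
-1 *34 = -34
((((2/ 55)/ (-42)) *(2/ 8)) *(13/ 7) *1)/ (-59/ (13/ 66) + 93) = 169/ 86832900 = 0.00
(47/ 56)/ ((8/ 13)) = 611/ 448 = 1.36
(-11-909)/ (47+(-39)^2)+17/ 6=1321/ 588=2.25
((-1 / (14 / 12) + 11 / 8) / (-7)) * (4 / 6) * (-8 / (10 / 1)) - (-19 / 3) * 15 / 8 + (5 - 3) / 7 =71737 / 5880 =12.20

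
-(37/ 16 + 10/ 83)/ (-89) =3231/ 118192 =0.03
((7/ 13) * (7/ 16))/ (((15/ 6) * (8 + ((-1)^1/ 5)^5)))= 30625/ 2599896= 0.01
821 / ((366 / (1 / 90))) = 821 / 32940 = 0.02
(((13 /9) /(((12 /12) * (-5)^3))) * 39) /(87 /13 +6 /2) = -2197 /47250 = -0.05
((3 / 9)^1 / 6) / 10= 0.01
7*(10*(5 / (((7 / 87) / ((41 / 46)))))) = 89175 / 23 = 3877.17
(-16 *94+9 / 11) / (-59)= 16535 / 649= 25.48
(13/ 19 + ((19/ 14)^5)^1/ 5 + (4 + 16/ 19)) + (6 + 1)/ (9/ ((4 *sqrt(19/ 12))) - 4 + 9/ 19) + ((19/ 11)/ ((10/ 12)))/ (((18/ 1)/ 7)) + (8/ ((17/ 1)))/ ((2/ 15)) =3100934673816403/ 382340159937120 - 2394 *sqrt(57)/ 13339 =6.76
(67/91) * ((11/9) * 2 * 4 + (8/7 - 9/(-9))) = 50317/5733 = 8.78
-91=-91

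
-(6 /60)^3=-1 /1000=-0.00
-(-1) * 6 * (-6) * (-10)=360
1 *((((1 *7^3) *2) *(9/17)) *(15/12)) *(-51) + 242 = -45821/2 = -22910.50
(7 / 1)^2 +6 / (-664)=16265 / 332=48.99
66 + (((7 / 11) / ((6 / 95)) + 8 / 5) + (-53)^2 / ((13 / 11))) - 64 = 10255339 / 4290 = 2390.52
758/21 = 36.10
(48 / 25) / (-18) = -8 / 75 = -0.11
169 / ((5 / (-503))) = -85007 / 5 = -17001.40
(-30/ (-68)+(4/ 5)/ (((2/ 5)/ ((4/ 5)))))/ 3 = 347/ 510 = 0.68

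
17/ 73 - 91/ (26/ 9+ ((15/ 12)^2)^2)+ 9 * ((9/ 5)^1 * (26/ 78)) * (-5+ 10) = 9109156/ 896513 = 10.16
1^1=1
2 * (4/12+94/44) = 4.94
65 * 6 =390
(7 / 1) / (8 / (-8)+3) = 7 / 2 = 3.50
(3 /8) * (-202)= -303 /4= -75.75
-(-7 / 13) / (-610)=-7 / 7930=-0.00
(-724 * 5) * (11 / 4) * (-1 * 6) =59730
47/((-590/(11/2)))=-517/1180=-0.44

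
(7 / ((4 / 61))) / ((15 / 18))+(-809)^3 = -5294750009 / 10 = -529475000.90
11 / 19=0.58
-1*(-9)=9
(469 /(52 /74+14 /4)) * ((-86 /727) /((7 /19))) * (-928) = 7518073216 /226097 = 33251.54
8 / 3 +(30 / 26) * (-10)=-346 / 39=-8.87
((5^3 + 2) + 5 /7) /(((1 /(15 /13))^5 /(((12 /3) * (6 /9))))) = 1810350000 /2599051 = 696.54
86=86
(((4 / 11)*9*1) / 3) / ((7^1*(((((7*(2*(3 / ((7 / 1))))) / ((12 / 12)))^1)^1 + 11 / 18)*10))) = 108 / 45815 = 0.00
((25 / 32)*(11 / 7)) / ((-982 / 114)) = -15675 / 109984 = -0.14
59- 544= -485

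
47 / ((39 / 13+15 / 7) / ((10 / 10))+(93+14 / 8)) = 1316 / 2797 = 0.47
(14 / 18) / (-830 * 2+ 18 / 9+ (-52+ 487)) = -7 / 11007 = -0.00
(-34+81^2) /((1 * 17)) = 6527 /17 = 383.94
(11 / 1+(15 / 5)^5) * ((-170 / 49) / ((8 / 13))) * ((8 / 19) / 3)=-561340 / 2793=-200.98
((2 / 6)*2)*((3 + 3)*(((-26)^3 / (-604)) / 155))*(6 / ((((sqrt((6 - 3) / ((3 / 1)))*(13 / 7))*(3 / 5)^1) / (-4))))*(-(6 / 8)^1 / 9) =18928 / 14043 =1.35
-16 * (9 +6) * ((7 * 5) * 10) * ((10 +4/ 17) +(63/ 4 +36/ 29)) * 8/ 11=-820008000/ 493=-1663302.23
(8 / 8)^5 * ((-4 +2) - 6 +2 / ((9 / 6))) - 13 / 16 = -359 / 48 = -7.48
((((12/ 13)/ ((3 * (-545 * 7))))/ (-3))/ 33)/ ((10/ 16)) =32/ 24549525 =0.00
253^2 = 64009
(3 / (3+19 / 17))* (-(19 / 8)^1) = -969 / 560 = -1.73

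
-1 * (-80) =80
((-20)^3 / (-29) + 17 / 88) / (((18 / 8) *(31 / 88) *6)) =156554 / 2697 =58.05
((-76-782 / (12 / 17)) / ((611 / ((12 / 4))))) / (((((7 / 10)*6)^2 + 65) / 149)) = -26458675 / 2524652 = -10.48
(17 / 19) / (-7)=-17 / 133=-0.13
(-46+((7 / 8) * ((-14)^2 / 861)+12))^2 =69139225 / 60516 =1142.49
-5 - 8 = -13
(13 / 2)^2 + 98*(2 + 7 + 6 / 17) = 65201 / 68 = 958.84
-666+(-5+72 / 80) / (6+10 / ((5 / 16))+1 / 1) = -666.11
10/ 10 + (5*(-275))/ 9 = -1366/ 9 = -151.78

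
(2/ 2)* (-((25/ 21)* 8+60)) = -1460/ 21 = -69.52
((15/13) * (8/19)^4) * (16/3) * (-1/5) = -65536/1694173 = -0.04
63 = 63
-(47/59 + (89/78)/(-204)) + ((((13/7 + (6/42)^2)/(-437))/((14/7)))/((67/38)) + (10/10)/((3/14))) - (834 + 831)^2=-8544281205196679/3082106664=-2772221.13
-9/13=-0.69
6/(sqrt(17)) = 6 * sqrt(17)/17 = 1.46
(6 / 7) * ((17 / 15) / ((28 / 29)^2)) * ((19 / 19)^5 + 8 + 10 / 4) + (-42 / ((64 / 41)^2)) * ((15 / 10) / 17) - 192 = -21678976093 / 119418880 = -181.54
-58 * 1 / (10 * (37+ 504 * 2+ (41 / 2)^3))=-232 / 386405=-0.00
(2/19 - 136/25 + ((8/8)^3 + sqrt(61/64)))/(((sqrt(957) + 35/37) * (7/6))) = -8456313 * sqrt(957)/2176059550 - 555 * sqrt(61)/5235632 + 228549/62173130 + 4107 * sqrt(58377)/36649424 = -0.09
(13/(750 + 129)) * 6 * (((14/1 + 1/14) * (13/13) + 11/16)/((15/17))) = 121771/82040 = 1.48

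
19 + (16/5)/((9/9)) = 22.20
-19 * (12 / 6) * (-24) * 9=8208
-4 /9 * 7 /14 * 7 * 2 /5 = -28 /45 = -0.62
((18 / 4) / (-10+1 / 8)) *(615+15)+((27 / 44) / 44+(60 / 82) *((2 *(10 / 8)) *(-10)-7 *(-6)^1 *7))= -565902147 / 6270704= -90.25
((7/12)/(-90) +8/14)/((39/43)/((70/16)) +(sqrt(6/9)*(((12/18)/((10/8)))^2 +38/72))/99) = 126358810320600/46319317597439 - 6667543285095*sqrt(6)/185277270389756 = 2.64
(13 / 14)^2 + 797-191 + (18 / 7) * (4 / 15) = 595397 / 980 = 607.55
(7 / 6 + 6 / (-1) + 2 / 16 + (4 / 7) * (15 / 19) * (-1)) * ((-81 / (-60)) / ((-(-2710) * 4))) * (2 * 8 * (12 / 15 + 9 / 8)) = -1630431 / 82384000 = -0.02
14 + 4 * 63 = 266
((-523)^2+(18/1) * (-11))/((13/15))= 4099965/13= 315381.92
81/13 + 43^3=1033672/13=79513.23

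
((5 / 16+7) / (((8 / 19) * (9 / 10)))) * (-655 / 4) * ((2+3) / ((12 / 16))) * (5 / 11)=-20223125 / 2112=-9575.34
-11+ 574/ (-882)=-734/ 63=-11.65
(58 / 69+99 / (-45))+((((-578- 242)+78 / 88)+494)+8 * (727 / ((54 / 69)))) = 323565457 / 45540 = 7105.08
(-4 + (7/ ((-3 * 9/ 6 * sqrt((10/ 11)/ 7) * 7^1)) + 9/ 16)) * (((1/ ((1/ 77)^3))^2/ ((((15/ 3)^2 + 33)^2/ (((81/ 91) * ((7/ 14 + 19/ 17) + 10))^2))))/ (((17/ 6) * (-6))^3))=96760919392320645 * sqrt(770)/ 3228845688848 + 239483275495993596375/ 51661531021568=5467189.51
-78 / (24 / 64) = -208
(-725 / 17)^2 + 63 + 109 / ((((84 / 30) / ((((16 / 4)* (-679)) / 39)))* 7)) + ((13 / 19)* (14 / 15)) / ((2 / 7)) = 1496.72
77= 77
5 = 5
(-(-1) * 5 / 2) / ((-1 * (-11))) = 5 / 22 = 0.23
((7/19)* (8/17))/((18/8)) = 224/2907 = 0.08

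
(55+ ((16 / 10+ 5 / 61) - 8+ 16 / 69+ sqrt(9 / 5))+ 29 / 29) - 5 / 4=3 * sqrt(5) / 5+ 4096523 / 84180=50.01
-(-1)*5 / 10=1 / 2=0.50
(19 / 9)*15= 95 / 3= 31.67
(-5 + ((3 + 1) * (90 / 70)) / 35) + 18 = 3221 / 245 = 13.15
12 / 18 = 2 / 3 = 0.67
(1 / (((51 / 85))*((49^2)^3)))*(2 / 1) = 10 / 41523861603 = 0.00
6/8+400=1603/4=400.75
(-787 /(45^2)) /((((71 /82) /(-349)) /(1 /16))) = 11261183 /1150200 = 9.79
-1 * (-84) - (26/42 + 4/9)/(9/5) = 47293/567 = 83.41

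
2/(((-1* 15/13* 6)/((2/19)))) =-26/855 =-0.03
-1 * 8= -8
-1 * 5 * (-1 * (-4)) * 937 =-18740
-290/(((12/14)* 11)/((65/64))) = -65975/2112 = -31.24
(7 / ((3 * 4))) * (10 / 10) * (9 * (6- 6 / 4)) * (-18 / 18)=-189 / 8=-23.62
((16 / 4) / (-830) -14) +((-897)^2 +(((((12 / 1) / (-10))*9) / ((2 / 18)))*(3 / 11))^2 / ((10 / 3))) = 1010333099693 / 1255375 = 804805.81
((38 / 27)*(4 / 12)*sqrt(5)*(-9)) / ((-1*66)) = 19*sqrt(5) / 297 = 0.14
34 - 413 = -379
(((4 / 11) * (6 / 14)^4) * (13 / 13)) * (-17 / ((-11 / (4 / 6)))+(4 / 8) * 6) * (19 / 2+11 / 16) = 83619 / 166012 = 0.50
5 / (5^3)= 1 / 25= 0.04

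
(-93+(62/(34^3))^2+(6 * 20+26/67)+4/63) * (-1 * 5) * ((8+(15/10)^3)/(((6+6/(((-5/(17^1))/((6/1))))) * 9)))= 14543842488556225/9758572750395648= 1.49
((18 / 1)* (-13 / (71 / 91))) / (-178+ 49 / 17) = 27846 / 16259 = 1.71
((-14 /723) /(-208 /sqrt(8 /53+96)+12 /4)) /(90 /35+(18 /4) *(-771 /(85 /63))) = -0.00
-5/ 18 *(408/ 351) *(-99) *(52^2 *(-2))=-1555840/ 9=-172871.11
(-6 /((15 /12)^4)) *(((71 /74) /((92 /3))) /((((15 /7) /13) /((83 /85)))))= -102962496 /226046875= -0.46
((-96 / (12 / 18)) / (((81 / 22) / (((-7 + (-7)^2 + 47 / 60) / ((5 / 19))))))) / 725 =-4292024 / 489375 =-8.77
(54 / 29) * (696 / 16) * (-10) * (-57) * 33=1523610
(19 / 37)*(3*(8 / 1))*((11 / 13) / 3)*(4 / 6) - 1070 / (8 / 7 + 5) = -10664278 / 62049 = -171.87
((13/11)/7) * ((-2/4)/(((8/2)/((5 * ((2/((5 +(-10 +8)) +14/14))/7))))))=-65/8624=-0.01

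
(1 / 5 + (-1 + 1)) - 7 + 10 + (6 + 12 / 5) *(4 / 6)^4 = 656 / 135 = 4.86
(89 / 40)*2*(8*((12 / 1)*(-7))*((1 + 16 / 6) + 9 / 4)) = -88466 / 5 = -17693.20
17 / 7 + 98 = 703 / 7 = 100.43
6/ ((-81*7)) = -2/ 189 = -0.01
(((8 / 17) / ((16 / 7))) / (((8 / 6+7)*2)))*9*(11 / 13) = 2079 / 22100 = 0.09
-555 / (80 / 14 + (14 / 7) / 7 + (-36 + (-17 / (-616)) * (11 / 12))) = 372960 / 20143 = 18.52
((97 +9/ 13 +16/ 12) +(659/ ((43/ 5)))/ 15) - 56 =26907/ 559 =48.13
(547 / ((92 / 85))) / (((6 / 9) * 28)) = 139485 / 5152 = 27.07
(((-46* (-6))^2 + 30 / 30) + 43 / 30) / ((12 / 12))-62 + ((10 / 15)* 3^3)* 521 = 2564833 / 30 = 85494.43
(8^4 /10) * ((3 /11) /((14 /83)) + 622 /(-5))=-96812032 /1925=-50291.96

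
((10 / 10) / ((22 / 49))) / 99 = 49 / 2178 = 0.02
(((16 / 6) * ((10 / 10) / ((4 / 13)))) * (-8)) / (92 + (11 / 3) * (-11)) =-208 / 155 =-1.34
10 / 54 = 5 / 27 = 0.19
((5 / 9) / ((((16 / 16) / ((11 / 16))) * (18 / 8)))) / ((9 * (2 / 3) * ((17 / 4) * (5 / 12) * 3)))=22 / 4131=0.01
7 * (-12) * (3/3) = -84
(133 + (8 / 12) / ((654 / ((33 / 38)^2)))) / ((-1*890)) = -20933789 / 140082440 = -0.15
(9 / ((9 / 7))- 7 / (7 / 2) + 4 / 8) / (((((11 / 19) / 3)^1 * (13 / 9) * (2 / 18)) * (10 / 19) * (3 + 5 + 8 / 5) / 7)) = 204687 / 832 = 246.02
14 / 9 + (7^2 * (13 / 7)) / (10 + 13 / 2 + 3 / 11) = 2576 / 369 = 6.98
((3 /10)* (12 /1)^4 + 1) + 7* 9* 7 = 33314 /5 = 6662.80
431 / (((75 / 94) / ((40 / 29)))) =324112 / 435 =745.09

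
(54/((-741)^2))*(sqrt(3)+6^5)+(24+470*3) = 6*sqrt(3)/61009+87533562/61009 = 1434.76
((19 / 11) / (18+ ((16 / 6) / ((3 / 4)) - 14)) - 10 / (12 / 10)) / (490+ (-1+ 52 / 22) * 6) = -18187 / 1117920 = -0.02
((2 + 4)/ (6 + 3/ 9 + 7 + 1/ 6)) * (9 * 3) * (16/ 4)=48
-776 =-776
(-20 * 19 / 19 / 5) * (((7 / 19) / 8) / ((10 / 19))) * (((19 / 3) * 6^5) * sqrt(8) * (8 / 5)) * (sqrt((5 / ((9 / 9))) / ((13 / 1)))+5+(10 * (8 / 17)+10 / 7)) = -10440576 * sqrt(2) / 17 - 1378944 * sqrt(130) / 325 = -916917.98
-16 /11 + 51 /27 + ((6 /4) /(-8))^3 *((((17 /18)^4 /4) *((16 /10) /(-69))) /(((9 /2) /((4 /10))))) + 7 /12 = 345964489931 /339954278400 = 1.02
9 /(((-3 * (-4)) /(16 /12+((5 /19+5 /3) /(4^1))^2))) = 20353 /17328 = 1.17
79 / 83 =0.95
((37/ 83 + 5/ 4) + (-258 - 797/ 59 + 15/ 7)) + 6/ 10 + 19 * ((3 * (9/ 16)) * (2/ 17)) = -6137397423/ 23309720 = -263.30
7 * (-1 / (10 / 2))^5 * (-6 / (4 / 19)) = 399 / 6250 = 0.06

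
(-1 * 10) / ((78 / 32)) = -160 / 39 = -4.10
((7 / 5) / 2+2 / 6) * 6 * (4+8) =372 / 5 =74.40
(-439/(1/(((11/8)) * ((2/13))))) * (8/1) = -9658/13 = -742.92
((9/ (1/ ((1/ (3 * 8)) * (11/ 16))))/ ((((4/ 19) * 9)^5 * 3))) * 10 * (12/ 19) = 7167655/ 322486272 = 0.02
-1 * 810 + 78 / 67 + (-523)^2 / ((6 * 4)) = 10588.21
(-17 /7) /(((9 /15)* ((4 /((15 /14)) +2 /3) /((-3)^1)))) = 425 /154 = 2.76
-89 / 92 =-0.97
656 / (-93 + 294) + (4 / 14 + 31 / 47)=278335 / 66129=4.21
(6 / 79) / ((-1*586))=-3 / 23147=-0.00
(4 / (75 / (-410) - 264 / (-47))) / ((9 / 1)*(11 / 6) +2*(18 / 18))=30832 / 774891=0.04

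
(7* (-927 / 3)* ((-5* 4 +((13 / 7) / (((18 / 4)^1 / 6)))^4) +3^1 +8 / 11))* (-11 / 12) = 4698414731 / 111132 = 42277.78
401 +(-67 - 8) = 326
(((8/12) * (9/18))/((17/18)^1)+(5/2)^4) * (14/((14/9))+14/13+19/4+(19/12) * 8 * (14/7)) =67167065/42432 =1582.93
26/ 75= 0.35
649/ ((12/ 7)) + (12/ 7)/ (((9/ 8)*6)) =95467/ 252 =378.84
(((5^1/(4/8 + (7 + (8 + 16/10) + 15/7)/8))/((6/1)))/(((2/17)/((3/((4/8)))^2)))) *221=3944850/199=19823.37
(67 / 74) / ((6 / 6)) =67 / 74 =0.91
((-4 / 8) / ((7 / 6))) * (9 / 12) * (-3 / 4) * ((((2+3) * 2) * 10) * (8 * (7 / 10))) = 135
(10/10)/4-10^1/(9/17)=-18.64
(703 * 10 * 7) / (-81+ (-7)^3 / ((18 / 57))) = -295260 / 7003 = -42.16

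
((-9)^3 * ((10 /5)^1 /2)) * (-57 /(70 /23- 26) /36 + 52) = -26722629 /704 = -37958.28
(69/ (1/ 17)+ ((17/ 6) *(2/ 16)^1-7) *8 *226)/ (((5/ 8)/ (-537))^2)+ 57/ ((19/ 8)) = -200108091816/ 25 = -8004323672.64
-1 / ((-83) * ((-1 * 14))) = -1 / 1162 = -0.00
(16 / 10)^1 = 8 / 5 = 1.60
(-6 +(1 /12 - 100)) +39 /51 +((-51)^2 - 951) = 315149 /204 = 1544.85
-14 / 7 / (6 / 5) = -5 / 3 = -1.67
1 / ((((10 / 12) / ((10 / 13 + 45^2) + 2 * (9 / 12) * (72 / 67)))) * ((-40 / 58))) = -153628863 / 43550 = -3527.64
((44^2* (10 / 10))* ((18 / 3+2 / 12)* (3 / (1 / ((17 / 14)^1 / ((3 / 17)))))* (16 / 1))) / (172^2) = 5175412 / 38829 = 133.29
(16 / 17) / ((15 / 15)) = 0.94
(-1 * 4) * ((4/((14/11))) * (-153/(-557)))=-13464/3899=-3.45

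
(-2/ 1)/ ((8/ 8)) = -2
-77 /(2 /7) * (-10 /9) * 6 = 5390 /3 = 1796.67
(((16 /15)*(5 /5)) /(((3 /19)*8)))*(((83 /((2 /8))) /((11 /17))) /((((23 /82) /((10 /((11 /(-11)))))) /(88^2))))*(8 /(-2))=478494284.68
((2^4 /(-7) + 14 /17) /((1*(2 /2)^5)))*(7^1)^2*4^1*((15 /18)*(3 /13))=-12180 /221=-55.11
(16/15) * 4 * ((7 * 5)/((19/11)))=4928/57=86.46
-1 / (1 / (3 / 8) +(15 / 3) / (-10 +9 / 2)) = -33 / 58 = -0.57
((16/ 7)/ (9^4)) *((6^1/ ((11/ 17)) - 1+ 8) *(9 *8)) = 22912/ 56133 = 0.41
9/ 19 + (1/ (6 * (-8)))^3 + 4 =4.47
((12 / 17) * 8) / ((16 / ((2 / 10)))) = 0.07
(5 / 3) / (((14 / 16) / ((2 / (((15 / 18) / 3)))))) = 96 / 7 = 13.71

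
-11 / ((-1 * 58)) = 11 / 58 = 0.19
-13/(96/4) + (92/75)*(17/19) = 6337/11400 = 0.56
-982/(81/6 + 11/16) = -15712/227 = -69.22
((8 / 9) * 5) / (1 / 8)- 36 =-4 / 9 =-0.44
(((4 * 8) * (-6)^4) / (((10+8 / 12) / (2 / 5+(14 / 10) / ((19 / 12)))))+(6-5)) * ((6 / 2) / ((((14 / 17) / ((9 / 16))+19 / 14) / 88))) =268285037328 / 574085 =467326.33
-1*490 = -490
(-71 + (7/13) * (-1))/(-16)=465/104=4.47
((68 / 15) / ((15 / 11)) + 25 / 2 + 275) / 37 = 130871 / 16650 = 7.86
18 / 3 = 6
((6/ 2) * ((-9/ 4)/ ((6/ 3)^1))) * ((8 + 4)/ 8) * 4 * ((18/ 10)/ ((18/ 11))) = -891/ 40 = -22.28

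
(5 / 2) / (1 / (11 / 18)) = 55 / 36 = 1.53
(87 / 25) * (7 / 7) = 87 / 25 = 3.48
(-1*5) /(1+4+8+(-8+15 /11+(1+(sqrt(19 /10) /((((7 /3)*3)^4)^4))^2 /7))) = -4252046545839094488275401923850 /6262104912963030064551046469879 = -0.68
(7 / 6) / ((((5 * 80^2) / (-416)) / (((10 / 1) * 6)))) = -91 / 100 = -0.91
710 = 710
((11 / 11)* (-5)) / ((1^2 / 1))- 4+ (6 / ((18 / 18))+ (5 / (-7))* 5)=-46 / 7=-6.57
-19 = -19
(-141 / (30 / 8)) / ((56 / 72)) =-1692 / 35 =-48.34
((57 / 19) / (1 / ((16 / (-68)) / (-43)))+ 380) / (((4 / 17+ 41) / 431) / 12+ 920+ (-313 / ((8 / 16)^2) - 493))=-0.46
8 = 8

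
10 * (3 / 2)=15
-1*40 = -40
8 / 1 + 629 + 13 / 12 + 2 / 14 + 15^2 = 72511 / 84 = 863.23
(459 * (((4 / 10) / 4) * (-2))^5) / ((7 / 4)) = -1836 / 21875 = -0.08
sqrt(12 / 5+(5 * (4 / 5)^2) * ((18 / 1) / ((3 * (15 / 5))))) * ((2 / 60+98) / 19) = 2941 * sqrt(55) / 1425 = 15.31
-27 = -27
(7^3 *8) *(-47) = -128968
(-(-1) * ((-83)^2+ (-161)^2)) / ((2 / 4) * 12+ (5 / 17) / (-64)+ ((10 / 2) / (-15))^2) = 64255104 / 11959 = 5372.95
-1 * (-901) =901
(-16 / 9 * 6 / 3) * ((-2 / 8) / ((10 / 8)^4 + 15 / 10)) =2048 / 9081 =0.23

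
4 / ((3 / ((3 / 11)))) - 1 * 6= -62 / 11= -5.64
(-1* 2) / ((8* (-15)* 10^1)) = 1 / 600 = 0.00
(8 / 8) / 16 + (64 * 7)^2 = 3211265 / 16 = 200704.06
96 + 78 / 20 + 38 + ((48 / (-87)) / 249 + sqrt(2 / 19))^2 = 138.00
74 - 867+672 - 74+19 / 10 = -193.10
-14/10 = -7/5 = -1.40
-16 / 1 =-16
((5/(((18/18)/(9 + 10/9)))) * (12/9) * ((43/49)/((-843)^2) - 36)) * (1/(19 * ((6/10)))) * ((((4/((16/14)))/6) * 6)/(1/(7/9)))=-300200568850/518063121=-579.47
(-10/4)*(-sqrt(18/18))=2.50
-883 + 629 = -254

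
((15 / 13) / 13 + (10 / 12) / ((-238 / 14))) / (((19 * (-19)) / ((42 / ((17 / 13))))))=-4795 / 1356277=-0.00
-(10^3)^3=-1000000000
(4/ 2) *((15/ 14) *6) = 90/ 7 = 12.86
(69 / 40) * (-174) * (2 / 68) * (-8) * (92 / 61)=552276 / 5185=106.51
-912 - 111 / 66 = -20101 / 22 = -913.68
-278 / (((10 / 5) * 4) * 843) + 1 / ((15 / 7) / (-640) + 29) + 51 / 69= 1475763763 / 2014982436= 0.73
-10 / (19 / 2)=-20 / 19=-1.05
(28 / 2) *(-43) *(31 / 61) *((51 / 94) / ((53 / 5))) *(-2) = 4758810 / 151951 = 31.32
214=214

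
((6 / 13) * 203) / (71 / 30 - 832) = -0.11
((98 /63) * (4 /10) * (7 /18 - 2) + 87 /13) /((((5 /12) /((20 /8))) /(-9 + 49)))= 479312 /351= 1365.56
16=16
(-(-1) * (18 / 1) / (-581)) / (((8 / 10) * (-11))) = 45 / 12782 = 0.00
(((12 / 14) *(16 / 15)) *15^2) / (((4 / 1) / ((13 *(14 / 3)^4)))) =2853760 / 9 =317084.44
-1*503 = -503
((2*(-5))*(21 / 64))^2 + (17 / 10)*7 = 116053 / 5120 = 22.67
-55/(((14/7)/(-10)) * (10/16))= 440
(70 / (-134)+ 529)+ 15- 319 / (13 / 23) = -18210 / 871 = -20.91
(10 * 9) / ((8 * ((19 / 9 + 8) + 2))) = 405 / 436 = 0.93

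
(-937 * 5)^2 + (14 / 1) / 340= 3731368257 / 170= 21949225.04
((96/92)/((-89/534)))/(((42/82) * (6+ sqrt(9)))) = -656/483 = -1.36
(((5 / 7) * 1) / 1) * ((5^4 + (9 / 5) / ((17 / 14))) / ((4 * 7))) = 53251 / 3332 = 15.98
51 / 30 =17 / 10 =1.70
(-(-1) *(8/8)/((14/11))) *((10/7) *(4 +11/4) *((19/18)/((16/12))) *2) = 9405/784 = 12.00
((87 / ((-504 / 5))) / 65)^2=841 / 4769856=0.00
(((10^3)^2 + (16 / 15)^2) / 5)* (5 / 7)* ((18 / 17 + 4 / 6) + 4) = 65700074752 / 80325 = 817928.10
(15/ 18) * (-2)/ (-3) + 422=422.56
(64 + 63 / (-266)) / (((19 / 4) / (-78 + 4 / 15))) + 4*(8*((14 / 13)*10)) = -49196468 / 70395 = -698.86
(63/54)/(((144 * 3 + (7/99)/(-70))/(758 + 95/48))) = 2006345/977552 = 2.05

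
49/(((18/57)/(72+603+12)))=213199/2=106599.50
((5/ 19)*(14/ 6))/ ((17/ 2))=70/ 969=0.07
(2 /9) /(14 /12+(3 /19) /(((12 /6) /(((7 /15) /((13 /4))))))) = 4940 /26187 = 0.19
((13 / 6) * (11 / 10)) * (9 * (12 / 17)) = 1287 / 85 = 15.14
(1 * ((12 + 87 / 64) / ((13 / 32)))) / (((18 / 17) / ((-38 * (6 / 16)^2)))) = -165.96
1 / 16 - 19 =-303 / 16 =-18.94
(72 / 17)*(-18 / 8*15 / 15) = -162 / 17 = -9.53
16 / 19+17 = 339 / 19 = 17.84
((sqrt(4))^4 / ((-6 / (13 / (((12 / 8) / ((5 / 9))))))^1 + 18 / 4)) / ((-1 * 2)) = -1040 / 423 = -2.46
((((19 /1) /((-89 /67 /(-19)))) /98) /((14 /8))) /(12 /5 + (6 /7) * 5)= 0.24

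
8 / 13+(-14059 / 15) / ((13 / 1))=-13939 / 195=-71.48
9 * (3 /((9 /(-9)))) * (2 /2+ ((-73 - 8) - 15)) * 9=23085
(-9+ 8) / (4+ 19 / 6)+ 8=338 / 43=7.86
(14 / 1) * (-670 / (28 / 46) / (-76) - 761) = -397147 / 38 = -10451.24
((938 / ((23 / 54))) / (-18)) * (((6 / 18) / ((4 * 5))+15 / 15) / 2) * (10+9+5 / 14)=-1107577 / 920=-1203.89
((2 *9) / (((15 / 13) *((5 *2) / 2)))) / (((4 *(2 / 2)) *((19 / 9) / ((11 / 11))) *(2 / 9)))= 3159 / 1900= 1.66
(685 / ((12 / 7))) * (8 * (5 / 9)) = 47950 / 27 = 1775.93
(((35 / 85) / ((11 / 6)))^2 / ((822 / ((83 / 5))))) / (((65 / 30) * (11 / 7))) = 1024884 / 3425388395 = 0.00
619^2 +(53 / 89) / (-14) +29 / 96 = 383161.26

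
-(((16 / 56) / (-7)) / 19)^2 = -4 / 866761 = -0.00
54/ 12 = 9/ 2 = 4.50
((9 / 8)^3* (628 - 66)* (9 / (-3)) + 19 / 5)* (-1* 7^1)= 21475097 / 1280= 16777.42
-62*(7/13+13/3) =-11780/39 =-302.05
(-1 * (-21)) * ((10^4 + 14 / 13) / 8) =1365147 / 52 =26252.83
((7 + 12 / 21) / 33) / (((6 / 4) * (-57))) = -106 / 39501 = -0.00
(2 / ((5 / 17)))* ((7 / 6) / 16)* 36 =357 / 20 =17.85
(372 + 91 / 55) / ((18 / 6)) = 124.55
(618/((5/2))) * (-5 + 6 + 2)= 3708/5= 741.60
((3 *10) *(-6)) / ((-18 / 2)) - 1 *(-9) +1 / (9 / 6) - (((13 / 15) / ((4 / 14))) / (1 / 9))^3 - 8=-60974251 / 3000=-20324.75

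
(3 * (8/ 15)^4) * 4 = 16384/ 16875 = 0.97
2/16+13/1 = 105/8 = 13.12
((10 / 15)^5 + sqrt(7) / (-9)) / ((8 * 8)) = 1 / 486 - sqrt(7) / 576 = -0.00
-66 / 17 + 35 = 529 / 17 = 31.12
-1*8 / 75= -8 / 75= -0.11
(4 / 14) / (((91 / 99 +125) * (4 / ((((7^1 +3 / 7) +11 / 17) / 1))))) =95139 / 20768356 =0.00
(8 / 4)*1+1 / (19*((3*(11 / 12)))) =422 / 209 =2.02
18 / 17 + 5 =103 / 17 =6.06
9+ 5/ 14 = 131/ 14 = 9.36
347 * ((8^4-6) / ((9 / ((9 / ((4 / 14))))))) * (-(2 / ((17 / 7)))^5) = -2671535844320 / 1419857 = -1881552.75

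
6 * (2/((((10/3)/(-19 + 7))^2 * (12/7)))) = 2268/25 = 90.72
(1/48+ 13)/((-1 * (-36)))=625/1728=0.36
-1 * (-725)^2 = -525625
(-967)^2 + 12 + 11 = 935112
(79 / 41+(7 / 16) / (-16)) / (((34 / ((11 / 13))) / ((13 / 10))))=219307 / 3568640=0.06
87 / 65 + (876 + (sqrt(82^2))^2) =494087 / 65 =7601.34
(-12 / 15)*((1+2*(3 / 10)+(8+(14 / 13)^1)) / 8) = -347 / 325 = -1.07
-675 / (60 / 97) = -4365 / 4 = -1091.25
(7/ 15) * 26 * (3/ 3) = 182/ 15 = 12.13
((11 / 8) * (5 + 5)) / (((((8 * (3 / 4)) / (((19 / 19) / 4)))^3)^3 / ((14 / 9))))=385 / 47552535724032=0.00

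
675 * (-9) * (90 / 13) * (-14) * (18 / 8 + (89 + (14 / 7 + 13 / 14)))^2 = 1900986600375 / 364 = 5222490660.37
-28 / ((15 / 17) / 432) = -68544 / 5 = -13708.80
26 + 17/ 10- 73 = -453/ 10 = -45.30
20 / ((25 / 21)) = 84 / 5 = 16.80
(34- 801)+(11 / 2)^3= -4805 / 8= -600.62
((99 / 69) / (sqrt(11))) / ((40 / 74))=0.80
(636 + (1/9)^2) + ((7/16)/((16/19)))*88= 1767047/2592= 681.73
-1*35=-35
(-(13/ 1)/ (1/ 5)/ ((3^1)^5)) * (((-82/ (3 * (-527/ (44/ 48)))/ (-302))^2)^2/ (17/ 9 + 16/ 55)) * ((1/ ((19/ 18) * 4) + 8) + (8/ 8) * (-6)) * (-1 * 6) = 56886454351375/ 56232259498895950788910113024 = 0.00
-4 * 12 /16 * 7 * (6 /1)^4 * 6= -163296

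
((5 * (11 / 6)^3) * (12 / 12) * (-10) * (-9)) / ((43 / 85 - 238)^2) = 240411875 / 4890179628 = 0.05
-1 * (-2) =2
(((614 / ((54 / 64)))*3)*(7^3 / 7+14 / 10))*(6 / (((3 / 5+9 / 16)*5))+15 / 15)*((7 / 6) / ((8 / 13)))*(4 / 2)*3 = 394246944 / 155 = 2543528.67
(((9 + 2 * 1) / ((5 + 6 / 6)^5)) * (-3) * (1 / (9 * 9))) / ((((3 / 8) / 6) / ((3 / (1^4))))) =-0.00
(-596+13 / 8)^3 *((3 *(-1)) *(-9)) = -2902788059625 / 512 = -5669507928.96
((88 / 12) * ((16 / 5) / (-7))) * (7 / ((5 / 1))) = -352 / 75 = -4.69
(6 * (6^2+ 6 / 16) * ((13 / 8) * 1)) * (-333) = -3779217 / 32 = -118100.53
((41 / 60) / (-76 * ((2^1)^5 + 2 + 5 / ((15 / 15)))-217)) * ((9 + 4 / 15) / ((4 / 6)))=-5699 / 1908600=-0.00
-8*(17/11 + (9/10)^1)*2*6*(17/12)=-18292/55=-332.58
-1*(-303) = 303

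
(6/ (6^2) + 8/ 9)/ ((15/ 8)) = 76/ 135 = 0.56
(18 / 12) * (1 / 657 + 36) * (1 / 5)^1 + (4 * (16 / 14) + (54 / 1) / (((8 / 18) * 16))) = 5633011 / 245280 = 22.97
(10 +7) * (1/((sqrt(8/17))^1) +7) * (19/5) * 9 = 2907 * sqrt(34)/20 +20349/5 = 4917.33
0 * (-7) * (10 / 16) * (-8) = 0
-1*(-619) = 619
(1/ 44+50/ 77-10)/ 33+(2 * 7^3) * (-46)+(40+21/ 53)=-16977355897/ 538692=-31515.89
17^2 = 289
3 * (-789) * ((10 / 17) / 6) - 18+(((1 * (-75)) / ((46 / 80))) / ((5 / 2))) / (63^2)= -129360479 / 517293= -250.07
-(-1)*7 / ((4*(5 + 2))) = 1 / 4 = 0.25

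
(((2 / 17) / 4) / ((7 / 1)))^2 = 1 / 56644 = 0.00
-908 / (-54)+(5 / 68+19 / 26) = 420533 / 23868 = 17.62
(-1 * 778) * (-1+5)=-3112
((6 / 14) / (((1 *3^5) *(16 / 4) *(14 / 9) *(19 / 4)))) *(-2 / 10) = -1 / 83790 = -0.00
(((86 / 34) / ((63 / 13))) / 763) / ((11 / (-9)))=-559 / 998767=-0.00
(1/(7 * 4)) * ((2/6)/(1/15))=5/28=0.18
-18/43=-0.42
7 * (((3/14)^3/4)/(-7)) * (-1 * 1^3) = 27/10976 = 0.00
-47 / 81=-0.58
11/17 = 0.65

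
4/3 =1.33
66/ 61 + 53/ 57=6995/ 3477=2.01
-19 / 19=-1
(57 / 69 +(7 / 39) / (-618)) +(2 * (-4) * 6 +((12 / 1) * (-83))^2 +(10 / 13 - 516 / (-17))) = 9348490453661 / 9423882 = 991999.95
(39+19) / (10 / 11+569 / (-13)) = -1.35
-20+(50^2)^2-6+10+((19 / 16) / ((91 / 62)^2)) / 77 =15940884209491 / 2550548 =6249984.01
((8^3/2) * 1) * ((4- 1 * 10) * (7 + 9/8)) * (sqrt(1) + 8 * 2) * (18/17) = -224640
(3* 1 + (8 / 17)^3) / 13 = 15251 / 63869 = 0.24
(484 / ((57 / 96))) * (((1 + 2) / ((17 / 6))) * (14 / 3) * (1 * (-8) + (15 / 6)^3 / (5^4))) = -51877056 / 1615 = -32122.02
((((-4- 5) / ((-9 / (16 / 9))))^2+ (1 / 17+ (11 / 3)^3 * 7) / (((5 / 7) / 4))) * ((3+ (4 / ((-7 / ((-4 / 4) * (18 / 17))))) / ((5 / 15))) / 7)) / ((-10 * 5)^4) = 159111404 / 746771484375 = 0.00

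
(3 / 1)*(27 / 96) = 27 / 32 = 0.84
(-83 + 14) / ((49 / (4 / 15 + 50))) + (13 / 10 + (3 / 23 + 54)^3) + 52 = 945488516561 / 5961830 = 158590.32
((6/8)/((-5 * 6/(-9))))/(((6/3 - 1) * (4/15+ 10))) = 27/1232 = 0.02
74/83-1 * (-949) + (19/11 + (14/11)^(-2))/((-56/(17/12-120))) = 38274801569/40084352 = 954.86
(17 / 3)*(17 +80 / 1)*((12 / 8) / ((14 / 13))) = 765.61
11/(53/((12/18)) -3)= 22/153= 0.14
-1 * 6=-6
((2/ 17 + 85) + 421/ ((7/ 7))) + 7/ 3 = 25931/ 51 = 508.45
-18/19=-0.95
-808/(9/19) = -1705.78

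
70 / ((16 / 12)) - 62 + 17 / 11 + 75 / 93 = -4875 / 682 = -7.15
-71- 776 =-847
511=511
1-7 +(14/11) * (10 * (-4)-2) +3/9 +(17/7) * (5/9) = -40036/693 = -57.77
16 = 16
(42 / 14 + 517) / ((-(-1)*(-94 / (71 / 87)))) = -18460 / 4089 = -4.51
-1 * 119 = -119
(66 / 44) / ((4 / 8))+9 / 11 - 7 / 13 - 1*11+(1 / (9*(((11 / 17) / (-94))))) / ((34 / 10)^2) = -199462 / 21879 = -9.12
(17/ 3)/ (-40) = -17/ 120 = -0.14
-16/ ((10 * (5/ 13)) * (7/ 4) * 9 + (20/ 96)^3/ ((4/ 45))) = -1277952/ 4846525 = -0.26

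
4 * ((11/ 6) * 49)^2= 290521/ 9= 32280.11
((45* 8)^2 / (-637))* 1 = -129600 / 637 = -203.45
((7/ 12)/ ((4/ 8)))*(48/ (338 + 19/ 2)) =0.16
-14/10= -7/5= -1.40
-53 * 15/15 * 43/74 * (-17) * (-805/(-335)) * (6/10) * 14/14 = 18712869/24790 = 754.86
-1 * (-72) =72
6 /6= 1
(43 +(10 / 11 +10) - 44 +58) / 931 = 0.07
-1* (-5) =5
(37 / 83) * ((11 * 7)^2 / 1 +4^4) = 228845 / 83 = 2757.17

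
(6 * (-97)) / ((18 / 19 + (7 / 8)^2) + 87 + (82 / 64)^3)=-362348544 / 56541499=-6.41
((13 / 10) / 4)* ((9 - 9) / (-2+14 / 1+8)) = 0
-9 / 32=-0.28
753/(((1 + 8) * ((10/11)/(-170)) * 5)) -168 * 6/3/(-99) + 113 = -3012.74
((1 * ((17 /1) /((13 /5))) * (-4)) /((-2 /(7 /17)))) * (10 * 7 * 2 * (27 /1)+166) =276220 /13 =21247.69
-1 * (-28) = 28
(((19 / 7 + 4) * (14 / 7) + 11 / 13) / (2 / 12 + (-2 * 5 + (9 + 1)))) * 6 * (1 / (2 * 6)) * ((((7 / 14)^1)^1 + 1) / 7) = 9.18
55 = 55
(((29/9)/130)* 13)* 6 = 29/15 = 1.93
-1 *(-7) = 7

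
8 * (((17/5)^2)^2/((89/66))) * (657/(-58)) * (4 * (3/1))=-173838604896/1613125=-107765.12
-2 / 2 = -1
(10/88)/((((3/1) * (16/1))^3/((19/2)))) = 95/9732096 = 0.00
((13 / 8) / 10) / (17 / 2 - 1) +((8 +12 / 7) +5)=61891 / 4200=14.74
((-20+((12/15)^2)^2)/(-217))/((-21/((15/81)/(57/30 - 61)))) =24488/1817901225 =0.00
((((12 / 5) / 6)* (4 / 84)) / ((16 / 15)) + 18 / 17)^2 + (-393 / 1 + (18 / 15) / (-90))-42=-29490277429 / 67972800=-433.85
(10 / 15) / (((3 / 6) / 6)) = 8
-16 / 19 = -0.84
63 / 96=21 / 32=0.66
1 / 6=0.17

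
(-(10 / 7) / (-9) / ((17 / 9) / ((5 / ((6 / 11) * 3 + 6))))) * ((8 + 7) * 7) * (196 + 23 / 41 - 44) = 8600625 / 9758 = 881.39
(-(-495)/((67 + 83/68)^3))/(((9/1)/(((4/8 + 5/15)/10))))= 4323440/299498307357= 0.00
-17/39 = -0.44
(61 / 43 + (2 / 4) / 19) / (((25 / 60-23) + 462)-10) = 14166 / 4210001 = 0.00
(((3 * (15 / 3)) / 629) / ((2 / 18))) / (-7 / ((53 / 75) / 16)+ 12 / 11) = -8745 / 6413284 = -0.00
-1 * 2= -2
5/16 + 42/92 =283/368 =0.77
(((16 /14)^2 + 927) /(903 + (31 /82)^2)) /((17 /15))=4587818820 /5058586589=0.91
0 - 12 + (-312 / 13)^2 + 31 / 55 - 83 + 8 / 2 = 485.56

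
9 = 9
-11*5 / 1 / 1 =-55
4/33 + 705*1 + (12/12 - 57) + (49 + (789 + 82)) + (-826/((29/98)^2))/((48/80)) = -130920633/9251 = -14152.05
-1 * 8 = -8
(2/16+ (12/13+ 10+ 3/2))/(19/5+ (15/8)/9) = 19575/6253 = 3.13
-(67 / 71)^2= -4489 / 5041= -0.89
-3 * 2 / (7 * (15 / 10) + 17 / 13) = -156 / 307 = -0.51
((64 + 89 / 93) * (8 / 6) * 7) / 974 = 84574 / 135873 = 0.62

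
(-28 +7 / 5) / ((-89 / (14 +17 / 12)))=4921 / 1068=4.61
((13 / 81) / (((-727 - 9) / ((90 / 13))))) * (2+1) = -5 / 1104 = -0.00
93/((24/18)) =279/4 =69.75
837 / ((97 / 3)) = 25.89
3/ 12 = 1/ 4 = 0.25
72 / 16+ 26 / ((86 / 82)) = 2519 / 86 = 29.29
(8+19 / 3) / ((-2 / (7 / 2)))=-301 / 12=-25.08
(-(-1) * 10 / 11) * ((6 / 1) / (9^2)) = 20 / 297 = 0.07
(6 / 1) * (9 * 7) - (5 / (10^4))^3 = 3023999999999 / 8000000000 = 378.00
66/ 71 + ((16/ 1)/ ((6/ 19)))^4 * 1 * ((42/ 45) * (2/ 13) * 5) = 1061184302702/ 224289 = 4731325.67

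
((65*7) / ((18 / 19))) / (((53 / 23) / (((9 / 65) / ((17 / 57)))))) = 174363 / 1802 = 96.76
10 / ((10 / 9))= 9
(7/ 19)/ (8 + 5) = 7/ 247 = 0.03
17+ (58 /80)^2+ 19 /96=85073 /4800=17.72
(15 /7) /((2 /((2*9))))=135 /7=19.29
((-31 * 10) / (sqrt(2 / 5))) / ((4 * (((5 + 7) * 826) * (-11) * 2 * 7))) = 155 * sqrt(10) / 6105792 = 0.00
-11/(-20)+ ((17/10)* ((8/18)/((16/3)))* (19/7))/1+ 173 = 29221/168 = 173.93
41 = 41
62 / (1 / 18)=1116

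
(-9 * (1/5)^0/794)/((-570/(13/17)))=39/2564620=0.00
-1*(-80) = 80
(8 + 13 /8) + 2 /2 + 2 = 101 /8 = 12.62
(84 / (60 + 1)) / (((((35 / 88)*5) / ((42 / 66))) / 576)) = 387072 / 1525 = 253.82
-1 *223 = -223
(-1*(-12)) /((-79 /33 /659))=-260964 /79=-3303.34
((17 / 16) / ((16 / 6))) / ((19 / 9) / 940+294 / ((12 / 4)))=107865 / 26531168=0.00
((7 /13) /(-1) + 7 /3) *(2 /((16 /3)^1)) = 35 /52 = 0.67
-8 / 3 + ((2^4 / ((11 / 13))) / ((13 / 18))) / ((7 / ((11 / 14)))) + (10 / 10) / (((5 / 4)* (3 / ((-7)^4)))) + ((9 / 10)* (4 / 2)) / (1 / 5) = 649.54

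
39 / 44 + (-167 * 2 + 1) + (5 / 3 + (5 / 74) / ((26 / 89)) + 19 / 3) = -3427323 / 10582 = -323.88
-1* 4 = -4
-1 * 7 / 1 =-7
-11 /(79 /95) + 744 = 730.77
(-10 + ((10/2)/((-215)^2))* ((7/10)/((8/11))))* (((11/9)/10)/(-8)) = 81355153/532512000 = 0.15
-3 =-3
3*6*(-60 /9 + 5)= -30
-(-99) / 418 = 9 / 38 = 0.24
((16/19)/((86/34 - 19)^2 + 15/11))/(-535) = -50864/8810361275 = -0.00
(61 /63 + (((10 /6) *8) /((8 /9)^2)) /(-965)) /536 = 92483 /52137792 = 0.00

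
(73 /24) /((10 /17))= 1241 /240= 5.17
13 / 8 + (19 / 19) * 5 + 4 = 85 / 8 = 10.62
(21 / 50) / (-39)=-7 / 650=-0.01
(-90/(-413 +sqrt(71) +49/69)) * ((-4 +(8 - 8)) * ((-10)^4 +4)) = -8917.46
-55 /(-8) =55 /8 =6.88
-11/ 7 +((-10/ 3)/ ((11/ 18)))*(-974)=408959/ 77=5311.16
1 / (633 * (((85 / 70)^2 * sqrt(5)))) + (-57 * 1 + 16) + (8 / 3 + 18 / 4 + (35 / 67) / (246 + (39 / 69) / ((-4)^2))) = -1231370861 / 36397482 + 196 * sqrt(5) / 914685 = -33.83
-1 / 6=-0.17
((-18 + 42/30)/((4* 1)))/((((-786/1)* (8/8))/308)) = 6391/3930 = 1.63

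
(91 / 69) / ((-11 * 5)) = -91 / 3795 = -0.02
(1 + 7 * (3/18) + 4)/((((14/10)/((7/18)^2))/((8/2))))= 1295/486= 2.66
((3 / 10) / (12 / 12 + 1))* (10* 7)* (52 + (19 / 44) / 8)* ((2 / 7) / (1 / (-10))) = -274845 / 176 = -1561.62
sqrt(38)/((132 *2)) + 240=sqrt(38)/264 + 240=240.02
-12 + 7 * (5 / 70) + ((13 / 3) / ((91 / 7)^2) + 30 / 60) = -428 / 39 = -10.97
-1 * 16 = -16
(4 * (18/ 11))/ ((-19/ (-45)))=3240/ 209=15.50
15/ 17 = 0.88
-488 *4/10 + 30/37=-35962/185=-194.39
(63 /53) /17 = 63 /901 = 0.07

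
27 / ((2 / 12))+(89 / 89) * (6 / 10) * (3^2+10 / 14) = 5874 / 35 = 167.83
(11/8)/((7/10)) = 55/28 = 1.96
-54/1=-54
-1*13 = -13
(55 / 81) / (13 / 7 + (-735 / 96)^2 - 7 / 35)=1971200 / 174981627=0.01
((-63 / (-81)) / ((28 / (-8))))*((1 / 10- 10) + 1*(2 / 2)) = 89 / 45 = 1.98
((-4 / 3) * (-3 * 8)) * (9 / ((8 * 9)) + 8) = 260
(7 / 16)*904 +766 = 2323 / 2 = 1161.50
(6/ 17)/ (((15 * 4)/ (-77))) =-77/ 170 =-0.45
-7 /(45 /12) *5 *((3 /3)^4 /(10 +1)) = -28 /33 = -0.85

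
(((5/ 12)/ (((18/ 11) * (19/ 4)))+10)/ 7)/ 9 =10315/ 64638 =0.16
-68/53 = -1.28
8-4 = 4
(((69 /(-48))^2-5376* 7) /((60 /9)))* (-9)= 260098101 /5120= 50800.41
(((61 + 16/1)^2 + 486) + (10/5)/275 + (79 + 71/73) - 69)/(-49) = -131.14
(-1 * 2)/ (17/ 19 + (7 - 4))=-19/ 37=-0.51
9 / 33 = 3 / 11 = 0.27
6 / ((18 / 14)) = 4.67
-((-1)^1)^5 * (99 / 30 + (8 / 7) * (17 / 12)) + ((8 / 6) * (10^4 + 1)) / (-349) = -2439763 / 73290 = -33.29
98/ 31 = 3.16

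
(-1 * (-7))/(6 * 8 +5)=7/53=0.13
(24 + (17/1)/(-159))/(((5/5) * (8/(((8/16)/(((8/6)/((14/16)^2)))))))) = 186151/217088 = 0.86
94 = 94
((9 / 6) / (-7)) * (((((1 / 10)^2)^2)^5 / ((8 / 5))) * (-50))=3 / 44800000000000000000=0.00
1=1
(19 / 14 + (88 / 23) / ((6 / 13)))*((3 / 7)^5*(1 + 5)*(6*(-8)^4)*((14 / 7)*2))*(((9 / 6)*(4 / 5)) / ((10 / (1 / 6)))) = 111305539584 / 67648175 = 1645.36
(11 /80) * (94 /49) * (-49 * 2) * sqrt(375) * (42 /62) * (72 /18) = -10857 * sqrt(15) /31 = -1356.42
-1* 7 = -7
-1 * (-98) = 98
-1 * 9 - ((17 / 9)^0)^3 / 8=-73 / 8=-9.12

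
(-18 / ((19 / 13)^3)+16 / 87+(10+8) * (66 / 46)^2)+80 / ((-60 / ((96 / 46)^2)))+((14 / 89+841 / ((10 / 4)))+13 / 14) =363.15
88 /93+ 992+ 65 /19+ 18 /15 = 8813507 /8835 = 997.57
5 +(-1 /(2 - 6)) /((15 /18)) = 53 /10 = 5.30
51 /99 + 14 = 479 /33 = 14.52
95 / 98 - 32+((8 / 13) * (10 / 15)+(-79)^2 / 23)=21161389 / 87906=240.73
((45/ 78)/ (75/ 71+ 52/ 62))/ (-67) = -33015/ 7265882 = -0.00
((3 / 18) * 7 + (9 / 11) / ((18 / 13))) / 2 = 29 / 33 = 0.88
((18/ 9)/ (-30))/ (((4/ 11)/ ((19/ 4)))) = -209/ 240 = -0.87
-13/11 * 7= -91/11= -8.27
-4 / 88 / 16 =-1 / 352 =-0.00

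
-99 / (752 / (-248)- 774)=3069 / 24088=0.13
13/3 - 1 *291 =-286.67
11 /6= 1.83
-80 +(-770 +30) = -820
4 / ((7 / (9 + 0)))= 36 / 7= 5.14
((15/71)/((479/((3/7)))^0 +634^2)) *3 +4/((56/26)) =371006626/199772629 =1.86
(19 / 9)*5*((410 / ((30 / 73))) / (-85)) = -123.89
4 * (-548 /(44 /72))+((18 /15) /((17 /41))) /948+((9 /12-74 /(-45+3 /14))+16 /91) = -5493165381101 /1532551020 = -3584.33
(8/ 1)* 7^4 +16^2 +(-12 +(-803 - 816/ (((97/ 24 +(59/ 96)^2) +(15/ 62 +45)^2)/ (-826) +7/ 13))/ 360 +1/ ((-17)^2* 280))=655034506800814274521/ 33676247960513550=19450.93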